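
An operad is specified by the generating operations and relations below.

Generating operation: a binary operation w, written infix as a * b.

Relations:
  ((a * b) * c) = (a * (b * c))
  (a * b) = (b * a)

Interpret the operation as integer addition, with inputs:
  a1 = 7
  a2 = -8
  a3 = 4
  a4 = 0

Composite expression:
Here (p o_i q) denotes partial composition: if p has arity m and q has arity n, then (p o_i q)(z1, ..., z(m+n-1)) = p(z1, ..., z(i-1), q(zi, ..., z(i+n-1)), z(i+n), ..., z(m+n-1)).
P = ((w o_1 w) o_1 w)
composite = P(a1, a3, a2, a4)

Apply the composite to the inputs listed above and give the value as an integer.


3

(a1 * a3) = 11
((a1 * a3) * a2) = 3
(((a1 * a3) * a2) * a4) = 3


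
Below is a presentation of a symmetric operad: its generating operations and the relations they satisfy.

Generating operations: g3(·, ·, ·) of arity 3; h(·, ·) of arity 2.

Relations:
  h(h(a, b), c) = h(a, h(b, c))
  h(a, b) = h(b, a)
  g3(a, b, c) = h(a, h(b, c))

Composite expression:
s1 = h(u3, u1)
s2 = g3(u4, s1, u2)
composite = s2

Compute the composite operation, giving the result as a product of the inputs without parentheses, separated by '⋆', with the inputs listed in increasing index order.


u1 ⋆ u2 ⋆ u3 ⋆ u4

Key point: g3 commutes, so take the u-inputs in any fixed order.
h(u3, u1) collapses to u3 ⋆ u1
g3(u4, h(u3, u1), u2) collapses to u4 ⋆ u3 ⋆ u1 ⋆ u2
the factors in increasing index order: u1 ⋆ u2 ⋆ u3 ⋆ u4


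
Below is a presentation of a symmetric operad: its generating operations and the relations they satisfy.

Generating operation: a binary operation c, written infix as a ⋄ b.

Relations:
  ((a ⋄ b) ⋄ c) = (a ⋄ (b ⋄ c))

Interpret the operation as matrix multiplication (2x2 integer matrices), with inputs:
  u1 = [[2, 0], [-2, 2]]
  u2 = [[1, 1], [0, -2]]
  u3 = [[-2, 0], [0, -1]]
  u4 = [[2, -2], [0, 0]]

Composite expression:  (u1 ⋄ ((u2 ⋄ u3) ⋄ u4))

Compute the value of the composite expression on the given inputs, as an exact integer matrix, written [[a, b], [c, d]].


[[-8, 8], [8, -8]]

(u2 ⋄ u3) = [[-2, -1], [0, 2]]
((u2 ⋄ u3) ⋄ u4) = [[-4, 4], [0, 0]]
(u1 ⋄ ((u2 ⋄ u3) ⋄ u4)) = [[-8, 8], [8, -8]]


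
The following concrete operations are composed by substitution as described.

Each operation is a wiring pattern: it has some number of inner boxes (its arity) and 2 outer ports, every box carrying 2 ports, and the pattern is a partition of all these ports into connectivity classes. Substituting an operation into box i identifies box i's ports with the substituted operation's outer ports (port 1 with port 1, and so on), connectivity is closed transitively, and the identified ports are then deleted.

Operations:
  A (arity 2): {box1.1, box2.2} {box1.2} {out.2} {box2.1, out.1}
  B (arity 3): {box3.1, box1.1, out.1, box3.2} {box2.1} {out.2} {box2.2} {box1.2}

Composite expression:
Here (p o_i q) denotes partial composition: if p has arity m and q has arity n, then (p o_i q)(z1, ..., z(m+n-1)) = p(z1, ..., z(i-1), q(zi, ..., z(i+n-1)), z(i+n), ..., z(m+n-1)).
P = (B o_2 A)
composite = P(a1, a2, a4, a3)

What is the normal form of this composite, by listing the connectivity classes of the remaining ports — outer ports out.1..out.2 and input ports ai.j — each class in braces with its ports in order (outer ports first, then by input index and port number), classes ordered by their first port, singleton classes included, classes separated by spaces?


{out.1, a1.1, a3.1, a3.2} {out.2} {a1.2} {a2.1, a4.2} {a2.2} {a4.1}

Substituting into B glues patterns; closure does the rest.
after A, the pattern on (a2, a4) reads {out.1, a4.1} {out.2} {a2.1, a4.2} {a2.2} (out.j = its outer ports)
after B, the pattern on (a1, a2, a4, a3) reads {out.1, a1.1, a3.1, a3.2} {out.2} {a1.2} {a2.1, a4.2} {a2.2} {a4.1} (out.j = its outer ports)


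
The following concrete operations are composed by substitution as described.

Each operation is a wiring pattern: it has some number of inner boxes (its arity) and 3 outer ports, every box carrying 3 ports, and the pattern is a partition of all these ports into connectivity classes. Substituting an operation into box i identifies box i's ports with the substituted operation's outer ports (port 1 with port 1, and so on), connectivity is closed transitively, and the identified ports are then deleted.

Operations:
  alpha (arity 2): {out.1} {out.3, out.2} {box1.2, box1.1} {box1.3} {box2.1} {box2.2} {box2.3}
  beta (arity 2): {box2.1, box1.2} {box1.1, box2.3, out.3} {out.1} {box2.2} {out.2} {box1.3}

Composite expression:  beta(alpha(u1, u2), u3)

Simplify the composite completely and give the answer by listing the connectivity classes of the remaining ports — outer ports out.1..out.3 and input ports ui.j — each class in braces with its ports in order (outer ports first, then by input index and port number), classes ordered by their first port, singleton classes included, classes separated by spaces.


After gluing at beta, chains via deleted ports link the u-ports.
composing alpha on (u1, u2), with out.j its own outer ports: {out.1} {out.2, out.3} {u1.1, u1.2} {u1.3} {u2.1} {u2.2} {u2.3}
composing beta on (u1, u2, u3), with out.j its own outer ports: {out.1} {out.2} {out.3, u3.3} {u1.1, u1.2} {u1.3} {u2.1} {u2.2} {u2.3} {u3.1} {u3.2}

{out.1} {out.2} {out.3, u3.3} {u1.1, u1.2} {u1.3} {u2.1} {u2.2} {u2.3} {u3.1} {u3.2}


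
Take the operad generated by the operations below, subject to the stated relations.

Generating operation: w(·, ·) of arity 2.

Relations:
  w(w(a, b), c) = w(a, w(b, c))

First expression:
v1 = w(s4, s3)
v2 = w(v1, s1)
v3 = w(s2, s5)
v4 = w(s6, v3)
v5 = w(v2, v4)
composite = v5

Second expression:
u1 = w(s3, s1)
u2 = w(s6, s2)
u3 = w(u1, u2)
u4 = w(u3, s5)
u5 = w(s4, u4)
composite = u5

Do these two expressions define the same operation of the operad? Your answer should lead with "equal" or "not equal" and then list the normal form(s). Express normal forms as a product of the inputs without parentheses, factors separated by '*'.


equal; the common form is s4 * s3 * s1 * s6 * s2 * s5

The first expression reduces to s4 * s3 * s1 * s6 * s2 * s5
The second expression reduces to s4 * s3 * s1 * s6 * s2 * s5
Identical normal forms: equal.


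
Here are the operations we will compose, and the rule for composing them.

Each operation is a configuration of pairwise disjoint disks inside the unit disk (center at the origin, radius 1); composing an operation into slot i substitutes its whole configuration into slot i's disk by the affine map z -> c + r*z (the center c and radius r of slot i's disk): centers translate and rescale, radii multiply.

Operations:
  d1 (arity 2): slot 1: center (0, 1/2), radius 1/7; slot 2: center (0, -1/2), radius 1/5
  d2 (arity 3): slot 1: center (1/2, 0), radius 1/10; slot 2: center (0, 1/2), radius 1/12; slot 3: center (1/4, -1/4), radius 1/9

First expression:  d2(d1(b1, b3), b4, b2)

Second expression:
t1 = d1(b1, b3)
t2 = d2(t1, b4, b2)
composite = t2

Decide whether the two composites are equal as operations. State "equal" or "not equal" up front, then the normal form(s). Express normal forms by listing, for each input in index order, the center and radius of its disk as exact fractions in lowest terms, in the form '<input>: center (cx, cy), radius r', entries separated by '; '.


The first expression reduces to b1: center (1/2, 1/20), radius 1/70; b2: center (1/4, -1/4), radius 1/9; b3: center (1/2, -1/20), radius 1/50; b4: center (0, 1/2), radius 1/12
The second expression reduces to b1: center (1/2, 1/20), radius 1/70; b2: center (1/4, -1/4), radius 1/9; b3: center (1/2, -1/20), radius 1/50; b4: center (0, 1/2), radius 1/12
Identical normal forms: equal.

equal; both compose to b1: center (1/2, 1/20), radius 1/70; b2: center (1/4, -1/4), radius 1/9; b3: center (1/2, -1/20), radius 1/50; b4: center (0, 1/2), radius 1/12


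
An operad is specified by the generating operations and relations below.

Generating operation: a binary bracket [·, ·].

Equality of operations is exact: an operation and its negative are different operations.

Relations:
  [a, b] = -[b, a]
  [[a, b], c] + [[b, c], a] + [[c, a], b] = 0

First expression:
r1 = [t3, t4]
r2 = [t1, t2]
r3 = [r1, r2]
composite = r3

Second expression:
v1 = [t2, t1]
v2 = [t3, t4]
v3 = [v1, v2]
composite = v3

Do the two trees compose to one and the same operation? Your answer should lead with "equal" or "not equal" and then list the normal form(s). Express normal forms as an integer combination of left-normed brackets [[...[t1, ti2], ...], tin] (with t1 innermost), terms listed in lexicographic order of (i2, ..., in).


equal; the common form is -[[[t1, t2], t3], t4] + [[[t1, t2], t4], t3]


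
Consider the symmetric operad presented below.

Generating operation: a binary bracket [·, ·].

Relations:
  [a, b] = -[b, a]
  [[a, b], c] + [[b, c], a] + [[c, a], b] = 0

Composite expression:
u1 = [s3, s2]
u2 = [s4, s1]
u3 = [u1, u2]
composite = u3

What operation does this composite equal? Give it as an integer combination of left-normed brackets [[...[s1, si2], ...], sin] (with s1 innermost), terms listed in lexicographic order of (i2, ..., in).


Antisymmetry and Jacobi reduce to s1-anchored left-normed brackets.
Composite bracket: [[s3, s2], [s4, s1]]
Applying ab - ba throughout gives 8 signed words (2^3 = 8).
Coefficients come from the s1-initial words:
  sign of s1s4s2s3 is -1, so it contributes -[[[s1, s4], s2], s3]
  sign of s1s4s3s2 is +1, so it contributes +[[[s1, s4], s3], s2]

-[[[s1, s4], s2], s3] + [[[s1, s4], s3], s2]


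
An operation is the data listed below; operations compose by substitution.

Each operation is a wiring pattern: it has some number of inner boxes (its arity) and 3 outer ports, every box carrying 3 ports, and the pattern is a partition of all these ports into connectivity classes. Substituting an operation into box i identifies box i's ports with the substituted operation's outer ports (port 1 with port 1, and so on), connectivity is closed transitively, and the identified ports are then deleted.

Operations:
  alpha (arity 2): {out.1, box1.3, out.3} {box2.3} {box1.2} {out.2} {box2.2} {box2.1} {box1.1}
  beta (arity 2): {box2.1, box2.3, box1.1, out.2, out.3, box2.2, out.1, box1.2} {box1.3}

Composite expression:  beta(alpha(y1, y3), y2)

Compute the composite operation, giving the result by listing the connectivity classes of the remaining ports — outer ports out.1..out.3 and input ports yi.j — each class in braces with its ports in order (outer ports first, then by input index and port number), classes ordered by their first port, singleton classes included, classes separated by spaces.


Treat the ports identified at beta as solder joints: merge, then drop.
composing alpha on (y1, y3), with out.j its own outer ports: {out.1, out.3, y1.3} {out.2} {y1.1} {y1.2} {y3.1} {y3.2} {y3.3}
composing beta on (y1, y3, y2), with out.j its own outer ports: {out.1, out.2, out.3, y1.3, y2.1, y2.2, y2.3} {y1.1} {y1.2} {y3.1} {y3.2} {y3.3}

{out.1, out.2, out.3, y1.3, y2.1, y2.2, y2.3} {y1.1} {y1.2} {y3.1} {y3.2} {y3.3}


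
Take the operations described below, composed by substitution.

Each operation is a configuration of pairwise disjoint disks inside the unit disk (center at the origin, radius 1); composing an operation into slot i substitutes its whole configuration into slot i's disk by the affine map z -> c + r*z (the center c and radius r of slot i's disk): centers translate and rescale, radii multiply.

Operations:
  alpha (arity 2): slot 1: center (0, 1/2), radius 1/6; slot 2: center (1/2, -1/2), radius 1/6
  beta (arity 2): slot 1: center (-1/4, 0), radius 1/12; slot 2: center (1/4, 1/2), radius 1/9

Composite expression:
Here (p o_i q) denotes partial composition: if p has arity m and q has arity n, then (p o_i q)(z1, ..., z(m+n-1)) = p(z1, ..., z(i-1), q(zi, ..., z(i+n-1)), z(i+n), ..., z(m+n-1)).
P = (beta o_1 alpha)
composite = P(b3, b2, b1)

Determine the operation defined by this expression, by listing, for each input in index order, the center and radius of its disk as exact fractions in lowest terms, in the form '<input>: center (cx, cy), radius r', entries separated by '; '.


b1: center (1/4, 1/2), radius 1/9; b2: center (-5/24, -1/24), radius 1/72; b3: center (-1/4, 1/24), radius 1/72

Each b-disk chains the slot maps above it in beta; radii multiply.
b3 passes through 2 substitutions, ending at center (-1/4, 1/24), radius 1/72
b2 passes through 2 substitutions, ending at center (-5/24, -1/24), radius 1/72
b1 passes through 1 substitution, ending at center (1/4, 1/2), radius 1/9


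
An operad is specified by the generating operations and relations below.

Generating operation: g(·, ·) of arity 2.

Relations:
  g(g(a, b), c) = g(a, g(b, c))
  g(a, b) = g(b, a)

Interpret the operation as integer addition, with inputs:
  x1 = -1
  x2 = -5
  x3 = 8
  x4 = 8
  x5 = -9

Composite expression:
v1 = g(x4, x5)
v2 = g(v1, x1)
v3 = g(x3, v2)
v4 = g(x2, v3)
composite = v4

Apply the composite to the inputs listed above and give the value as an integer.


1


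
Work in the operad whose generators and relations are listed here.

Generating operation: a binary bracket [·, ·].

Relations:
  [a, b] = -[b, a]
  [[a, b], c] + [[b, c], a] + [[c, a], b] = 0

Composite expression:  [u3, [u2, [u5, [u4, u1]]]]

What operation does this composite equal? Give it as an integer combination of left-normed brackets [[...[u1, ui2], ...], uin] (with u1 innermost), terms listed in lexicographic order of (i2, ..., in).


[[[[u1, u4], u5], u2], u3]

Expand each bracket as ab - ba; the u1-initial words give the coefficients.
Composite bracket: [u3, [u2, [u5, [u4, u1]]]]
Full expansion: 16 signed words from ab - ba (2^4 = 16).
Only words starting with u1 matter:
  u1u4u5u2u3 appears with sign +1, giving the term +[[[[u1, u4], u5], u2], u3]


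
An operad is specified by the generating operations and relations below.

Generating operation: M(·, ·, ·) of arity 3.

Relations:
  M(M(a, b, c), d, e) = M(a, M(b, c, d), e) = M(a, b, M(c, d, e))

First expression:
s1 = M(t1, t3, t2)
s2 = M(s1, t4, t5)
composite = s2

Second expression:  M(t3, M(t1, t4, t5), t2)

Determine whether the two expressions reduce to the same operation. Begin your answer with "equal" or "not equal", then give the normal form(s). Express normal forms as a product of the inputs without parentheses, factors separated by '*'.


Normal form of the first expression: t1 * t3 * t2 * t4 * t5
Normal form of the second expression: t3 * t1 * t4 * t5 * t2
Distinct normal forms: not equal.

not equal: they reduce to t1 * t3 * t2 * t4 * t5 and t3 * t1 * t4 * t5 * t2


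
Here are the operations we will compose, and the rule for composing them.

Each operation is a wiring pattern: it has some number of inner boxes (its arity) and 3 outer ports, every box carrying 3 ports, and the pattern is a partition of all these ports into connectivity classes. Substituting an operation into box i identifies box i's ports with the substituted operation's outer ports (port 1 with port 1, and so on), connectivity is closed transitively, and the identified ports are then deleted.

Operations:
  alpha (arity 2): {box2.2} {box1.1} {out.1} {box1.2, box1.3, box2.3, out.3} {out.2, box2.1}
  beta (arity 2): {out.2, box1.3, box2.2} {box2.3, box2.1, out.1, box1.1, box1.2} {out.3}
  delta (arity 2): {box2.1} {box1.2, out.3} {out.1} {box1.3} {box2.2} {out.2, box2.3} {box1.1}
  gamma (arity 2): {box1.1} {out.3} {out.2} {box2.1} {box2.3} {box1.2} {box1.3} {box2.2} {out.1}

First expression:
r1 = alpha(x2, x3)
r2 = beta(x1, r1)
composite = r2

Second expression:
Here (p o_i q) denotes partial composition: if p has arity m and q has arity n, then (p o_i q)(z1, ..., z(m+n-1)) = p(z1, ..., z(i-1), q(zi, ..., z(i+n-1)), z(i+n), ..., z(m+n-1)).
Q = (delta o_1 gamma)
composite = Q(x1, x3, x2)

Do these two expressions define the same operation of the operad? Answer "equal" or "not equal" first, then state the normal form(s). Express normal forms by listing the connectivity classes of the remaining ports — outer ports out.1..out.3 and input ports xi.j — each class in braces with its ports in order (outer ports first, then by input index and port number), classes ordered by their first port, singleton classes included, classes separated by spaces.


not equal; the first gives {out.1, x1.1, x1.2, x2.2, x2.3, x3.3} {out.2, x1.3, x3.1} {out.3} {x2.1} {x3.2} and the second {out.1} {out.2, x2.3} {out.3} {x1.1} {x1.2} {x1.3} {x2.1} {x2.2} {x3.1} {x3.2} {x3.3}

The first expression reduces to {out.1, x1.1, x1.2, x2.2, x2.3, x3.3} {out.2, x1.3, x3.1} {out.3} {x2.1} {x3.2}
The second expression reduces to {out.1} {out.2, x2.3} {out.3} {x1.1} {x1.2} {x1.3} {x2.1} {x2.2} {x3.1} {x3.2} {x3.3}
Distinct normal forms: not equal.


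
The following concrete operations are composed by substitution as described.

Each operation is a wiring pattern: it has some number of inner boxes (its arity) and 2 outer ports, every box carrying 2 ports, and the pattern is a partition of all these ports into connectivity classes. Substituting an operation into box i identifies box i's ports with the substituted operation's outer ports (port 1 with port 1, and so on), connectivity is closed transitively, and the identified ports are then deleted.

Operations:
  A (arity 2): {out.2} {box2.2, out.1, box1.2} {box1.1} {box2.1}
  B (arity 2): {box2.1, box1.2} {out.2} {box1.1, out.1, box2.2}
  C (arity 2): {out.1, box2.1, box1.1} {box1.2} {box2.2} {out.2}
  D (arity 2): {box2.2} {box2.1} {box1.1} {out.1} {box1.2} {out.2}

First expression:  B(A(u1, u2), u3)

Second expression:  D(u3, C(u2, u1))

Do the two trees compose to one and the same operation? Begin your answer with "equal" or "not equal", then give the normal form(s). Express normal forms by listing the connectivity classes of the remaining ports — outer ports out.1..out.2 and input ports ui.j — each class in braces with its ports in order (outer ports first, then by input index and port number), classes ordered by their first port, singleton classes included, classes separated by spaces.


not equal; the first gives {out.1, u1.2, u2.2, u3.2} {out.2} {u1.1} {u2.1} {u3.1} and the second {out.1} {out.2} {u1.1, u2.1} {u1.2} {u2.2} {u3.1} {u3.2}

Reducing the first expression gives {out.1, u1.2, u2.2, u3.2} {out.2} {u1.1} {u2.1} {u3.1}
Reducing the second expression gives {out.1} {out.2} {u1.1, u2.1} {u1.2} {u2.2} {u3.1} {u3.2}
Different reductions; not equal.


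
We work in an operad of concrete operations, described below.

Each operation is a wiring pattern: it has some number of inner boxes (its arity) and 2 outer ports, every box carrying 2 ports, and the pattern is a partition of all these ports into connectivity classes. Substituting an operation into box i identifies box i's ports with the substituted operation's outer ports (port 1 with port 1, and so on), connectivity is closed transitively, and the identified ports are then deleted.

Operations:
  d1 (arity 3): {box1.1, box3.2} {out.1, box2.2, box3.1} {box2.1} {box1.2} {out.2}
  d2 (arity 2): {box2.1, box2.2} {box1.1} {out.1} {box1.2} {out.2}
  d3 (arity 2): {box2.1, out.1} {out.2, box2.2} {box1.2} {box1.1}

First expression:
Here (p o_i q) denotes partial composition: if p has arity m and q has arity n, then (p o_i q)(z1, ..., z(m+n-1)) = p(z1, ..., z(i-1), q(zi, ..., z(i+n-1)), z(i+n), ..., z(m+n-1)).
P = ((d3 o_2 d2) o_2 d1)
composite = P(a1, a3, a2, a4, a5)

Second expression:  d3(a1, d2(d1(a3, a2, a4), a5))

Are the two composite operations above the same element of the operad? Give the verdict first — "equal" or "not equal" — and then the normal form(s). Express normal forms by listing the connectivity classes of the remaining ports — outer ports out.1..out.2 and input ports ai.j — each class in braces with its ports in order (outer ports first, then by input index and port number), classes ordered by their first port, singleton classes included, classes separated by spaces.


equal; both compose to {out.1} {out.2} {a1.1} {a1.2} {a2.1} {a2.2, a4.1} {a3.1, a4.2} {a3.2} {a5.1, a5.2}

In normal form, the first expression is {out.1} {out.2} {a1.1} {a1.2} {a2.1} {a2.2, a4.1} {a3.1, a4.2} {a3.2} {a5.1, a5.2}
In normal form, the second expression is {out.1} {out.2} {a1.1} {a1.2} {a2.1} {a2.2, a4.1} {a3.1, a4.2} {a3.2} {a5.1, a5.2}
The normal forms match — equal.


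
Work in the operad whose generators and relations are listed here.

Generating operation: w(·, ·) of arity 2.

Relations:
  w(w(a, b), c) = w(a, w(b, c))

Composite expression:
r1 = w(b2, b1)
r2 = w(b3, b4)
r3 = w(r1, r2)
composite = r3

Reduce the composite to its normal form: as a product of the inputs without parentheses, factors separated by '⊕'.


b2 ⊕ b1 ⊕ b3 ⊕ b4

Under associativity of w, the answer is the b's in reading order.
w(b2, b1) reduces to b2 ⊕ b1
w(b3, b4) reduces to b3 ⊕ b4
w(w(b2, b1), w(b3, b4)) reduces to b2 ⊕ b1 ⊕ b3 ⊕ b4


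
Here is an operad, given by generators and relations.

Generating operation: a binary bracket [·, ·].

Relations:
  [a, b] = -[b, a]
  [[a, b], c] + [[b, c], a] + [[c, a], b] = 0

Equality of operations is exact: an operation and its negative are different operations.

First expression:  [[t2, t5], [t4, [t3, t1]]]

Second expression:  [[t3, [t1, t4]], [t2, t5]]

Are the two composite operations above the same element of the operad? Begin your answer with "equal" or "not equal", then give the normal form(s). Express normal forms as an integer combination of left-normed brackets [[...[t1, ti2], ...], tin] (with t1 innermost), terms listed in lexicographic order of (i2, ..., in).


not equal; first: -[[[[t1, t3], t4], t2], t5] + [[[[t1, t3], t4], t5], t2]; second: -[[[[t1, t4], t3], t2], t5] + [[[[t1, t4], t3], t5], t2]


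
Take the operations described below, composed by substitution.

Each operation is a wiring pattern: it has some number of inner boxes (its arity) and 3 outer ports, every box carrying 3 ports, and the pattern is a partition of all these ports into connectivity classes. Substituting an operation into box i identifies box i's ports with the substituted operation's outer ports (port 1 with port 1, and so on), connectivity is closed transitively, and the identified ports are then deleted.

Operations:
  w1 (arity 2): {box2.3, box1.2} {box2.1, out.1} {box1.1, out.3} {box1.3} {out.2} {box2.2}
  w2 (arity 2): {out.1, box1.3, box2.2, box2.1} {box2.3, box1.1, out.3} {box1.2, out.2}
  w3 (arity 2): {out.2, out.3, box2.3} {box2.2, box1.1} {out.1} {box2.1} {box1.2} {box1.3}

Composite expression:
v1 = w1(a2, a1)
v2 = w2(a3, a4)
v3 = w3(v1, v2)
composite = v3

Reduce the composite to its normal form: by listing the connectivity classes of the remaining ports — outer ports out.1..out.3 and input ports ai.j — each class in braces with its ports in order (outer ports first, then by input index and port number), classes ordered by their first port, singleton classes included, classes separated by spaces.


Two ports join when wires chain via w3-identified ports.
after w1, the pattern on (a2, a1) reads {out.1, a1.1} {out.2} {out.3, a2.1} {a1.2} {a1.3, a2.2} {a2.3} (out.j = its outer ports)
after w2, the pattern on (a3, a4) reads {out.1, a3.3, a4.1, a4.2} {out.2, a3.2} {out.3, a3.1, a4.3} (out.j = its outer ports)
after w3, the pattern on (a2, a1, a3, a4) reads {out.1} {out.2, out.3, a3.1, a4.3} {a1.1, a3.2} {a1.2} {a1.3, a2.2} {a2.1} {a2.3} {a3.3, a4.1, a4.2} (out.j = its outer ports)

{out.1} {out.2, out.3, a3.1, a4.3} {a1.1, a3.2} {a1.2} {a1.3, a2.2} {a2.1} {a2.3} {a3.3, a4.1, a4.2}


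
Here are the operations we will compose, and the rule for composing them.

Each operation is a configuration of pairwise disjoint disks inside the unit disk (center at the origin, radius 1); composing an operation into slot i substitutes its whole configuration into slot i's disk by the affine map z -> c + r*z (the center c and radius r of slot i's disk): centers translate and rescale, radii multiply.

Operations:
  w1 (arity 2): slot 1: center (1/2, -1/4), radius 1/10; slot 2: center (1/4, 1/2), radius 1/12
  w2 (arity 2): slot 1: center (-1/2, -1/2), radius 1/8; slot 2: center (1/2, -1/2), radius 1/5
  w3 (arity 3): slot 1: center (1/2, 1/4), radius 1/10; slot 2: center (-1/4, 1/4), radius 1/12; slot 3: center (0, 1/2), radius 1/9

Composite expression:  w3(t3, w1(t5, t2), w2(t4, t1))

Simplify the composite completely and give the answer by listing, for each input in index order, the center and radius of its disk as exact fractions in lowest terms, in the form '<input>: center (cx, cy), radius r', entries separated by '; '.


t1: center (1/18, 4/9), radius 1/45; t2: center (-11/48, 7/24), radius 1/144; t3: center (1/2, 1/4), radius 1/10; t4: center (-1/18, 4/9), radius 1/72; t5: center (-5/24, 11/48), radius 1/120

Only the slot chain above each t matters under w3; compose those maps.
t3: after 1 affine step, its disk has center (1/2, 1/4), radius 1/10
t5: after 2 affine steps, its disk has center (-5/24, 11/48), radius 1/120
t2: after 2 affine steps, its disk has center (-11/48, 7/24), radius 1/144
t4: after 2 affine steps, its disk has center (-1/18, 4/9), radius 1/72
t1: after 2 affine steps, its disk has center (1/18, 4/9), radius 1/45


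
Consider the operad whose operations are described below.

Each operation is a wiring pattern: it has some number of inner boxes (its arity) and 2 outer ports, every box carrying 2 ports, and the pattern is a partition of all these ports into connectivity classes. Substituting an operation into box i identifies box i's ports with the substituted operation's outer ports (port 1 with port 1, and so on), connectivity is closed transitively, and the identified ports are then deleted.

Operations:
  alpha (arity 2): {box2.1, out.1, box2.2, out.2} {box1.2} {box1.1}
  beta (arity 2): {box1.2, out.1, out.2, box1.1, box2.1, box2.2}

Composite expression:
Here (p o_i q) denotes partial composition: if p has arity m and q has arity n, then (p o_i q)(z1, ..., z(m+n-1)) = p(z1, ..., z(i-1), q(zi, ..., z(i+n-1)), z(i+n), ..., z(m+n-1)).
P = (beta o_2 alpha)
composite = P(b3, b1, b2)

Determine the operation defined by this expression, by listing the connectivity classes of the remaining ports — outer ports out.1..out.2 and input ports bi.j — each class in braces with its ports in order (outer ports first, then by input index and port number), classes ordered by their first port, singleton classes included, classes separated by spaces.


Substituting into beta glues patterns; closure does the rest.
after alpha, the pattern on (b1, b2) reads {out.1, out.2, b2.1, b2.2} {b1.1} {b1.2} (out.j = its outer ports)
after beta, the pattern on (b3, b1, b2) reads {out.1, out.2, b2.1, b2.2, b3.1, b3.2} {b1.1} {b1.2} (out.j = its outer ports)

{out.1, out.2, b2.1, b2.2, b3.1, b3.2} {b1.1} {b1.2}


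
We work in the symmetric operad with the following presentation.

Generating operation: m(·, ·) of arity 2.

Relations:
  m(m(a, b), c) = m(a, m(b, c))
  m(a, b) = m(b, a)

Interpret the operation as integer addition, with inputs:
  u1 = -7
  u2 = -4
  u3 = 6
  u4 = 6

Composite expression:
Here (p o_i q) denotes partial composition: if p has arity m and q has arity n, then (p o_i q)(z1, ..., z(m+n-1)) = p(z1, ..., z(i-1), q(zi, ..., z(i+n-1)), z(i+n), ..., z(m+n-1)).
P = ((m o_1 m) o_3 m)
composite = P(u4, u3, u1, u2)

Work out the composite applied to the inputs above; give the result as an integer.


m(u4, u3) = 12
m(u1, u2) = -11
m(m(u4, u3), m(u1, u2)) = 1

1


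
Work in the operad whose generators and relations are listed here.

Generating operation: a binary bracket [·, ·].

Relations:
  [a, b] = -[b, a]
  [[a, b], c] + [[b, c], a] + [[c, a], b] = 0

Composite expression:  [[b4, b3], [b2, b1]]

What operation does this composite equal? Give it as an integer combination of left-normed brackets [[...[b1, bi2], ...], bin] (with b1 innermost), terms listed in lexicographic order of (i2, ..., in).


Left-normed coefficients sit on the b1-initial expansion words.
Composite bracket: [[b4, b3], [b2, b1]]
Applying ab - ba throughout gives 8 signed words (2^3 = 8).
The b1-initial words carry the normal form:
  word b1b2b3b4 has sign -1, contributing -[[[b1, b2], b3], b4]
  word b1b2b4b3 has sign +1, contributing +[[[b1, b2], b4], b3]

-[[[b1, b2], b3], b4] + [[[b1, b2], b4], b3]


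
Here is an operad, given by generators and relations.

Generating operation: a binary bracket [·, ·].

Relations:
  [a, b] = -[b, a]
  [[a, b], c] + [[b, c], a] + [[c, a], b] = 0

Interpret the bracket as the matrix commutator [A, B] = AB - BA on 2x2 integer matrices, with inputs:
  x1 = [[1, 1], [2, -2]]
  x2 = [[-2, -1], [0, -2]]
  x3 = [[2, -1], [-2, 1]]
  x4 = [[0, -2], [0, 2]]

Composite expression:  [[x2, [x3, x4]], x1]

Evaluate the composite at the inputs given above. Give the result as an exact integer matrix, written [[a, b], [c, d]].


[[-16, 16], [16, 16]]

[x3, x4] = [[-4, -4], [4, 4]]
[x2, [x3, x4]] = [[-4, -8], [0, 4]]
[[x2, [x3, x4]], x1] = [[-16, 16], [16, 16]]


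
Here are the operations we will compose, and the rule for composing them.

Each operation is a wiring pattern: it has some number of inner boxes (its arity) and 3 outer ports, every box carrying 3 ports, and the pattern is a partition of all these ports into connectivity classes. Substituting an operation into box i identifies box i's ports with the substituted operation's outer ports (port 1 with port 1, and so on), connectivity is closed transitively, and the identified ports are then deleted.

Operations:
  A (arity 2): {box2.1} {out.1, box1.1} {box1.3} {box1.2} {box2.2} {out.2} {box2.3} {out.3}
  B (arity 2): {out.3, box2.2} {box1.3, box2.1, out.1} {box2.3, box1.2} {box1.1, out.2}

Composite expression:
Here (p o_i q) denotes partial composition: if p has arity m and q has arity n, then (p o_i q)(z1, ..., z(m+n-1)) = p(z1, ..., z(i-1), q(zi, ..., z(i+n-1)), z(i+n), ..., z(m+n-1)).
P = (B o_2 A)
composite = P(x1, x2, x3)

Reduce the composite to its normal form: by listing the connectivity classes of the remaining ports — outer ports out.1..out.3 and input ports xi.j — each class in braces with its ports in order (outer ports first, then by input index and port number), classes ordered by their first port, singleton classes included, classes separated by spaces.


{out.1, x1.3, x2.1} {out.2, x1.1} {out.3} {x1.2} {x2.2} {x2.3} {x3.1} {x3.2} {x3.3}

Connectivity passes through glued B-boundaries; trace each wire chain.
after A, the pattern on (x2, x3) reads {out.1, x2.1} {out.2} {out.3} {x2.2} {x2.3} {x3.1} {x3.2} {x3.3} (out.j = its outer ports)
after B, the pattern on (x1, x2, x3) reads {out.1, x1.3, x2.1} {out.2, x1.1} {out.3} {x1.2} {x2.2} {x2.3} {x3.1} {x3.2} {x3.3} (out.j = its outer ports)


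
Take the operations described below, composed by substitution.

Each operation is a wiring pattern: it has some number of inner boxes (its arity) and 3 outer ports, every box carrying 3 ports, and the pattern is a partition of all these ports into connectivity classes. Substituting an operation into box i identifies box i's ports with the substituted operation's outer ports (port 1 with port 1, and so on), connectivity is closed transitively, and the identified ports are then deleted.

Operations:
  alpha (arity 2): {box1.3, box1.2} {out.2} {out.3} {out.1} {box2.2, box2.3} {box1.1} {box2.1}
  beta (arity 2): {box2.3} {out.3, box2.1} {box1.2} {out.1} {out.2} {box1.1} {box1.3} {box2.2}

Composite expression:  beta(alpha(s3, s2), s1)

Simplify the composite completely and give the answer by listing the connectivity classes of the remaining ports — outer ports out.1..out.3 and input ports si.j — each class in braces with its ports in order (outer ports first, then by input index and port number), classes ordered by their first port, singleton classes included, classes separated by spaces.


{out.1} {out.2} {out.3, s1.1} {s1.2} {s1.3} {s2.1} {s2.2, s2.3} {s3.1} {s3.2, s3.3}


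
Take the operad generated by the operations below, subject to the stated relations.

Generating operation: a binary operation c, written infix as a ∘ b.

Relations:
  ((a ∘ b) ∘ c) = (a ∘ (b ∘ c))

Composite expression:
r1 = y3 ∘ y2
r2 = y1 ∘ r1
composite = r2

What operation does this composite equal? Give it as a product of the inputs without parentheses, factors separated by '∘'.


y1 ∘ y3 ∘ y2

All parenthesizations of c agree; list the y-inputs left to right.
(y3 ∘ y2) flattens to y3 ∘ y2
(y1 ∘ (y3 ∘ y2)) flattens to y1 ∘ y3 ∘ y2


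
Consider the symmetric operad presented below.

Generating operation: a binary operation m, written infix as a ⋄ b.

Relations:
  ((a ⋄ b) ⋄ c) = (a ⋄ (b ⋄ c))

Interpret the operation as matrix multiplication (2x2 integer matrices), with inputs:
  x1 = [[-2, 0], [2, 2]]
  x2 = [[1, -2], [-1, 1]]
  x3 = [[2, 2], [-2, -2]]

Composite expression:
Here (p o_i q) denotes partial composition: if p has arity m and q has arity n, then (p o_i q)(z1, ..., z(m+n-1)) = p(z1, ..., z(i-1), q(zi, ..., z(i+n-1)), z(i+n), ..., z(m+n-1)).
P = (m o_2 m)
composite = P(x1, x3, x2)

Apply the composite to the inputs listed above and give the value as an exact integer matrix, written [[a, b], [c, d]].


[[0, 4], [0, 0]]

(x3 ⋄ x2) = [[0, -2], [0, 2]]
(x1 ⋄ (x3 ⋄ x2)) = [[0, 4], [0, 0]]


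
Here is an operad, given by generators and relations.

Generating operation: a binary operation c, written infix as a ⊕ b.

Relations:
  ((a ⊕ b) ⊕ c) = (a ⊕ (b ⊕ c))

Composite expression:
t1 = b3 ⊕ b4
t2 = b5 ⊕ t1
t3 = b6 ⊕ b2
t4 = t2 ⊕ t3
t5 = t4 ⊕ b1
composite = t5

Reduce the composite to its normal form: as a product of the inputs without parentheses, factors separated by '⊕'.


b5 ⊕ b3 ⊕ b4 ⊕ b6 ⊕ b2 ⊕ b1

Key point: c is associative — brackets drop, the b-order remains.
(b3 ⊕ b4) collapses to b3 ⊕ b4
(b5 ⊕ (b3 ⊕ b4)) collapses to b5 ⊕ b3 ⊕ b4
(b6 ⊕ b2) collapses to b6 ⊕ b2
((b5 ⊕ (b3 ⊕ b4)) ⊕ (b6 ⊕ b2)) collapses to b5 ⊕ b3 ⊕ b4 ⊕ b6 ⊕ b2
(((b5 ⊕ (b3 ⊕ b4)) ⊕ (b6 ⊕ b2)) ⊕ b1) collapses to b5 ⊕ b3 ⊕ b4 ⊕ b6 ⊕ b2 ⊕ b1


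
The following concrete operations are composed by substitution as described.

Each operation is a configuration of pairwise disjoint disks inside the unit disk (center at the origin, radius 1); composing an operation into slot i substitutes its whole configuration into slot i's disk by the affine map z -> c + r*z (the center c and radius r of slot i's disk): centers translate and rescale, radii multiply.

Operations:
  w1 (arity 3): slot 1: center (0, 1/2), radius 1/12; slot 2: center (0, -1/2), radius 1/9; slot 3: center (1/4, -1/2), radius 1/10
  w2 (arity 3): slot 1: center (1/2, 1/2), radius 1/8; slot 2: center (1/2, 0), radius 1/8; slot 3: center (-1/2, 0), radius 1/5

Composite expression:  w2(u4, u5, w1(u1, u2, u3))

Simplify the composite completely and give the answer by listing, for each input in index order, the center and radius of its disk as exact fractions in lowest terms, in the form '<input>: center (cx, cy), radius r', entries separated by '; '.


u1: center (-1/2, 1/10), radius 1/60; u2: center (-1/2, -1/10), radius 1/45; u3: center (-9/20, -1/10), radius 1/50; u4: center (1/2, 1/2), radius 1/8; u5: center (1/2, 0), radius 1/8

Only the slot chain above each u matters under w2; compose those maps.
input u4: applying the 1 nested substitution gives center (1/2, 1/2), radius 1/8
input u5: applying the 1 nested substitution gives center (1/2, 0), radius 1/8
input u1: applying the 2 nested substitutions gives center (-1/2, 1/10), radius 1/60
input u2: applying the 2 nested substitutions gives center (-1/2, -1/10), radius 1/45
input u3: applying the 2 nested substitutions gives center (-9/20, -1/10), radius 1/50


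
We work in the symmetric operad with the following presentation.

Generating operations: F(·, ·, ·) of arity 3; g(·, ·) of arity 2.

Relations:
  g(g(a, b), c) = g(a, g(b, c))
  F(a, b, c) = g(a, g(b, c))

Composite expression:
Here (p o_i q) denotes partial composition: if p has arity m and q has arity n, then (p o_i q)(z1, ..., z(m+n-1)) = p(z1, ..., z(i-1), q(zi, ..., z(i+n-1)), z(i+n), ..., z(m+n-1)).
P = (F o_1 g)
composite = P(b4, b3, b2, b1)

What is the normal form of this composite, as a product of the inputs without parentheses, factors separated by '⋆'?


b4 ⋆ b3 ⋆ b2 ⋆ b1

Every regrouping of F is equal, so read the b-inputs in written order.
g(b4, b3) reduces to b4 ⋆ b3
F(g(b4, b3), b2, b1) reduces to b4 ⋆ b3 ⋆ b2 ⋆ b1


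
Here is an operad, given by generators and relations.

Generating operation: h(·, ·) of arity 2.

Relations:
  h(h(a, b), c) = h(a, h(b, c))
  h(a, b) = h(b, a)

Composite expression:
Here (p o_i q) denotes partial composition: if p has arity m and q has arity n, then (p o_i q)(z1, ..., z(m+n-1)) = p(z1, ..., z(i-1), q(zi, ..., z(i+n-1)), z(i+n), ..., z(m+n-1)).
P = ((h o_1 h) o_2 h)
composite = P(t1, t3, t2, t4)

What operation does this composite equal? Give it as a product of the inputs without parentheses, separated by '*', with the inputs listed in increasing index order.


Any arrangement under h is one operation, so sort the t-inputs.
h(t3, t2) flattens to t3 * t2
h(t1, h(t3, t2)) flattens to t1 * t3 * t2
h(h(t1, h(t3, t2)), t4) flattens to t1 * t3 * t2 * t4
commutativity sorts the factors: t1 * t2 * t3 * t4

t1 * t2 * t3 * t4


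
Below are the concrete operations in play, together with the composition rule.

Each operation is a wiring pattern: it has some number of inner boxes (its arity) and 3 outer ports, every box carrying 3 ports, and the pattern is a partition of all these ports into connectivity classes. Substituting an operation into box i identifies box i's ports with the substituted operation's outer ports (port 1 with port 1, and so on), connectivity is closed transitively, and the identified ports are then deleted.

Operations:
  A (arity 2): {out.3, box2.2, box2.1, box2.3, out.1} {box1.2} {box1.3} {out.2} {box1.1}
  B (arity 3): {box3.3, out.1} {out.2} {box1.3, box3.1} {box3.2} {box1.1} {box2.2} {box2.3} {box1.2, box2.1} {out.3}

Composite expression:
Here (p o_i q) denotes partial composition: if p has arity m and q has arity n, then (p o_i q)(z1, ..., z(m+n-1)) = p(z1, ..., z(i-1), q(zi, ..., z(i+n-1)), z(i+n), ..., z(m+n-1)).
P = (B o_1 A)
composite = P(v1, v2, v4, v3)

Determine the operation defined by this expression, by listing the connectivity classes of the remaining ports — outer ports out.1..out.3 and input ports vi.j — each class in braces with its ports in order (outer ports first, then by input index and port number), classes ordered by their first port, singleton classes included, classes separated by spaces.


{out.1, v3.3} {out.2} {out.3} {v1.1} {v1.2} {v1.3} {v2.1, v2.2, v2.3, v3.1} {v3.2} {v4.1} {v4.2} {v4.3}

Two ports join when wires chain via B-identified ports.
A over (v1, v2) gives {out.1, out.3, v2.1, v2.2, v2.3} {out.2} {v1.1} {v1.2} {v1.3}, out.j being that stage's outer ports
B over (v1, v2, v4, v3) gives {out.1, v3.3} {out.2} {out.3} {v1.1} {v1.2} {v1.3} {v2.1, v2.2, v2.3, v3.1} {v3.2} {v4.1} {v4.2} {v4.3}, out.j being that stage's outer ports


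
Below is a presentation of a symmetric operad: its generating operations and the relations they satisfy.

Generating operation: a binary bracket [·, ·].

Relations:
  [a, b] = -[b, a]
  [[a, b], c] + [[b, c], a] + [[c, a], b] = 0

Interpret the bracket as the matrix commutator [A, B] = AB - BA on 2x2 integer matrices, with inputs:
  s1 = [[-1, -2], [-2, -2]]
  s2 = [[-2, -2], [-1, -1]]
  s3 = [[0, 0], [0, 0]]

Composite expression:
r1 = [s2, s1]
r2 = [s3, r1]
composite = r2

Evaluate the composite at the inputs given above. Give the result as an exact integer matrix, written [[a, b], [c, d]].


[s2, s1] = [[2, 4], [-3, -2]]
[s3, [s2, s1]] = [[0, 0], [0, 0]]

[[0, 0], [0, 0]]


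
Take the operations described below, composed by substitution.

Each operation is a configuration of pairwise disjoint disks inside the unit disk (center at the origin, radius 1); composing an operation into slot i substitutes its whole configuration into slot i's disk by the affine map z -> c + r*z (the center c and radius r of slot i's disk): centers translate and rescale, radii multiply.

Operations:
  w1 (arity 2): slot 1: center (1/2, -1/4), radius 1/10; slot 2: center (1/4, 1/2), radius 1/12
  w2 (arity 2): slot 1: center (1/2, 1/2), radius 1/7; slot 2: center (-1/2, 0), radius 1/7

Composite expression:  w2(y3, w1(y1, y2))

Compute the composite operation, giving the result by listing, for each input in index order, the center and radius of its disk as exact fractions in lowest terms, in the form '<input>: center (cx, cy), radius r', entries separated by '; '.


y1: center (-3/7, -1/28), radius 1/70; y2: center (-13/28, 1/14), radius 1/84; y3: center (1/2, 1/2), radius 1/7

Follow each y-input down from w2: c' goes to c + r*c', radius to r*r'.
tracing y3 down its 1-map path: center (1/2, 1/2), radius 1/7
tracing y1 down its 2-map path: center (-3/7, -1/28), radius 1/70
tracing y2 down its 2-map path: center (-13/28, 1/14), radius 1/84
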